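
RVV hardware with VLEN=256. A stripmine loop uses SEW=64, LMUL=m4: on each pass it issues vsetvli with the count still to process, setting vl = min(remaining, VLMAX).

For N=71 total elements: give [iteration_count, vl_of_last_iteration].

lanes per group: 256·4/64 = 16
iterations = ceil(71/16) = 5; final-pass vl = 7

[iterations, last_vl] = [5, 7]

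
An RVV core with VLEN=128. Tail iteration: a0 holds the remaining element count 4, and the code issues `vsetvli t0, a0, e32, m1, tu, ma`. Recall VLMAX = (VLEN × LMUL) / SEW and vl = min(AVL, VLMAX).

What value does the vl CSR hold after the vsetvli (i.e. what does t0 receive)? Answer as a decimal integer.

vl = 4

VLMAX = (128 × 1) / 32 = 4 lanes
vl = min(AVL, VLMAX) = min(4, 4) = 4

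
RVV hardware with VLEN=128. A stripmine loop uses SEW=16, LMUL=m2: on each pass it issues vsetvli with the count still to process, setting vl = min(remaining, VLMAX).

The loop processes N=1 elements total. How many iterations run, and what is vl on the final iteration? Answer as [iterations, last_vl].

VLMAX = VLEN×LMUL/SEW = 128×2/16 = 16
iterations = ceil(1/16) = 1; final-pass vl = 1

[iterations, last_vl] = [1, 1]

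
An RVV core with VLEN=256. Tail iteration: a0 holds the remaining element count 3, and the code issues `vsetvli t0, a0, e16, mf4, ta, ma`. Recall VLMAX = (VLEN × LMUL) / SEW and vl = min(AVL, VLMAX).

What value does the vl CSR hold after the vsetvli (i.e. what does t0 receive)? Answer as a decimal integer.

lanes per group: 256·1/4/16 = 4
vl = min(AVL, VLMAX) = min(3, 4) = 3

vl = 3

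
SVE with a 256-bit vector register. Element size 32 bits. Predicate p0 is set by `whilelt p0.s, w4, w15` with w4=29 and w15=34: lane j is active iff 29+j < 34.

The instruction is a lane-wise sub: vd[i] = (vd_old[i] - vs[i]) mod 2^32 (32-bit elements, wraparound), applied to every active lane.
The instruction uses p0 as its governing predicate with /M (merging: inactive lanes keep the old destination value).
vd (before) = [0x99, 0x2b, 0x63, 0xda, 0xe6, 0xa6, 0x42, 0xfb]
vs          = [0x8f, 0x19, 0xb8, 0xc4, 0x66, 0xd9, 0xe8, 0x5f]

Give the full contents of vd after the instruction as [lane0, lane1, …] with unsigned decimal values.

register lanes = 256/32 = 8
whilelt: lane j active iff 29+j < 34 → j < 5 → 5 active
vd[0] sub(0x99,0x8f) -> 0x0a
vd[1] sub(0x2b,0x19) -> 0x12
vd[2] sub(0x63,0xb8) -> 0xffffffab
vd[3] sub(0xda,0xc4) -> 0x16
vd[4] sub(0xe6,0x66) -> 0x80
vd[5] tail/keep -> 0xa6
vd[6] tail/keep -> 0x42
vd[7] tail/keep -> 0xfb

vd = [10, 18, 4294967211, 22, 128, 166, 66, 251]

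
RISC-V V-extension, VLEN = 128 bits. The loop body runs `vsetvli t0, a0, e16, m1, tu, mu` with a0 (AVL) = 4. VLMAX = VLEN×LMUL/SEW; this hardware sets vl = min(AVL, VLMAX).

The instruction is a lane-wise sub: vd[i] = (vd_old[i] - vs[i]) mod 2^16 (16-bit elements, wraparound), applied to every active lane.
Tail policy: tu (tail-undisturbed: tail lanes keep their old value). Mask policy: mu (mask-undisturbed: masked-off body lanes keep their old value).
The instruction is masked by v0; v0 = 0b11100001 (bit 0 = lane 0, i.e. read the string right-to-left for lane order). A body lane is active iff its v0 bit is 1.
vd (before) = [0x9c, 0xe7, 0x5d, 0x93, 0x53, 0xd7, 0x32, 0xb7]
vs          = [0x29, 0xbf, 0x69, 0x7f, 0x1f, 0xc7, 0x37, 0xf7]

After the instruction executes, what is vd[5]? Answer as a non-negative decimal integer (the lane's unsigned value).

vd[5] = 215

VLMAX = VLEN×LMUL/SEW = 128×1/16 = 8
vl = min(AVL, VLMAX) = min(4, 8) = 4
lane  0: sub(0x9c,0x29) ⇒ 0x73
lane  1: mask-off/keep ⇒ 0xe7
lane  2: mask-off/keep ⇒ 0x5d
lane  3: mask-off/keep ⇒ 0x93
lane  4: tail/keep ⇒ 0x53
lane  5: tail/keep ⇒ 0xd7
lane  6: tail/keep ⇒ 0x32
lane  7: tail/keep ⇒ 0xb7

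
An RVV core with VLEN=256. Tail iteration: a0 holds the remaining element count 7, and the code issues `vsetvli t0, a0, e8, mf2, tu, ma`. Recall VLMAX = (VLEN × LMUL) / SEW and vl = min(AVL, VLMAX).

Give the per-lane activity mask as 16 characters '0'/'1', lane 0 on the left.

lanes per group: 256·1/2/8 = 16
AVL=7 ≤ VLMAX=16, so vl = 7
bits (lane 0 leftmost): 1111111000000000

predicate = 1111111000000000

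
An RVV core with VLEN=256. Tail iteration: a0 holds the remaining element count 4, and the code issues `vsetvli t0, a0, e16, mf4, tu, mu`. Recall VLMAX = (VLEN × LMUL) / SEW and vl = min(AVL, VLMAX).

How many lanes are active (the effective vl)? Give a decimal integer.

vl = 4

VLMAX = (256 × 1/4) / 16 = 4 lanes
vl ← min(4, 4) = 4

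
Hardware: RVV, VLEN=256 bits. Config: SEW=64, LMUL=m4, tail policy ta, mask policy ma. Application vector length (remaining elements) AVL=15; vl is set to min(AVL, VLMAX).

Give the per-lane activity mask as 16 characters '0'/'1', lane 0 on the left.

predicate = 1111111111111110

lanes per group: 256·4/64 = 16
vl = min(AVL, VLMAX) = min(15, 16) = 15
bits (lane 0 leftmost): 1111111111111110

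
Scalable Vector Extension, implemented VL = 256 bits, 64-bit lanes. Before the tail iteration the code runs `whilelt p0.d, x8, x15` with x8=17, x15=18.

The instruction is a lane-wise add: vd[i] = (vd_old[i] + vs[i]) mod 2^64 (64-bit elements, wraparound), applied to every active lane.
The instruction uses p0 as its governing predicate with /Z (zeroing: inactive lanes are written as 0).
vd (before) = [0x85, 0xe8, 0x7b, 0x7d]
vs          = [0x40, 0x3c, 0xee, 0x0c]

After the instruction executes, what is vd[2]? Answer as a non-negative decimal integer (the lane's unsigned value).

vd[2] = 0

register lanes = 256/64 = 4
active while 17+j < 18, i.e. j ∈ [0,1) capped at 4 ⇒ 1
lane  0: add(0x85,0x40) ⇒ 0xc5
lane  1: tail/zero ⇒ 0x00
lane  2: tail/zero ⇒ 0x00
lane  3: tail/zero ⇒ 0x00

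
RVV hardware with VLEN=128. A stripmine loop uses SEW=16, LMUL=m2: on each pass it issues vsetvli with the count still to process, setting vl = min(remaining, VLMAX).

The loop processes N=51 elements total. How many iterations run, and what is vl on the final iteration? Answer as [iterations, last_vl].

[iterations, last_vl] = [4, 3]

lanes per group: 128·2/16 = 16
N=51: ⌈51/16⌉ = 4 iters; last vl = 51 − 3×16 = 3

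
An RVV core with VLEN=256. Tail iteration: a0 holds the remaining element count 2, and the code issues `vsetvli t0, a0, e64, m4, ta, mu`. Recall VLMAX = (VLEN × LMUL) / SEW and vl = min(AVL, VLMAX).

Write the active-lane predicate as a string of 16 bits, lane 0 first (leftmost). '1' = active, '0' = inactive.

predicate = 1100000000000000

VLMAX = (256 × 4) / 64 = 16 lanes
AVL=2 ≤ VLMAX=16, so vl = 2
bits (lane 0 leftmost): 1100000000000000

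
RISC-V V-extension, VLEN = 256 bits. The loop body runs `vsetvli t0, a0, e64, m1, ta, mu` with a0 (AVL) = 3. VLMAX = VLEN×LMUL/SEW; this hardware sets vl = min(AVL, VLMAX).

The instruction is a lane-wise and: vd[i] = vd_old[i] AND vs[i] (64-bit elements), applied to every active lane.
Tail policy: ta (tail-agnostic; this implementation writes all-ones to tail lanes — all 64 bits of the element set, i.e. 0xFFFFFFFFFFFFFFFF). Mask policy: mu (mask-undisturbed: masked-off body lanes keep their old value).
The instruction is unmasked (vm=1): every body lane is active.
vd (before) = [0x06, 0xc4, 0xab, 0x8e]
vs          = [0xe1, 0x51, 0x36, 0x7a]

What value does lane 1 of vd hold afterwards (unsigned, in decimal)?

lanes per group: 256·1/64 = 4
vl ← min(3, 4) = 3
  i=0: and(0x06,0xe1) → 0
  i=1: and(0xc4,0x51) → 64
  i=2: and(0xab,0x36) → 34
  i=3: tail/ones → 18446744073709551615

vd[1] = 64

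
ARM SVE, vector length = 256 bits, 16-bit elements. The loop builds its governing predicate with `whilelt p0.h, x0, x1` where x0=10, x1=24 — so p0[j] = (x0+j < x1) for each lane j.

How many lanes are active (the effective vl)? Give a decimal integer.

vl = 14

256-bit reg / 16-bit elem → 16 lanes
p0[j] = (10+j < 24); true for j=0..13 → 14 lanes set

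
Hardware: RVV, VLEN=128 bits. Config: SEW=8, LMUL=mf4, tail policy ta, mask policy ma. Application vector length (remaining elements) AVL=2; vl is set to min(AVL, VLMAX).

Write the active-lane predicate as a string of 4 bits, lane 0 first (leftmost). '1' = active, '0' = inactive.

predicate = 1100

lanes per group: 128·1/4/8 = 4
vl ← min(2, 4) = 2
bits (lane 0 leftmost): 1100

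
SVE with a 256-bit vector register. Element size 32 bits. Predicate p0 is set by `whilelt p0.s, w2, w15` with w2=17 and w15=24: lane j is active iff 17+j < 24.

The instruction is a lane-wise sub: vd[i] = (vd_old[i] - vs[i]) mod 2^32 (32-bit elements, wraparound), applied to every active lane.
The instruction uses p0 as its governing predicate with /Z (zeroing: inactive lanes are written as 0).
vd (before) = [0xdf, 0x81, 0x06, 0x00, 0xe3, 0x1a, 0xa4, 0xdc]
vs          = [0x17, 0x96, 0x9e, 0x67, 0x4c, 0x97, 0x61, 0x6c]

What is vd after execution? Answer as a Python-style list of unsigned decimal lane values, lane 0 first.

vd = [200, 4294967275, 4294967144, 4294967193, 151, 4294967171, 67, 0]

register lanes = 256/32 = 8
whilelt: lane j active iff 17+j < 24 → j < 7 → 7 active
vd[0] sub(0xdf,0x17) -> 0xc8
vd[1] sub(0x81,0x96) -> 0xffffffeb
vd[2] sub(0x06,0x9e) -> 0xffffff68
vd[3] sub(0x00,0x67) -> 0xffffff99
vd[4] sub(0xe3,0x4c) -> 0x97
vd[5] sub(0x1a,0x97) -> 0xffffff83
vd[6] sub(0xa4,0x61) -> 0x43
vd[7] tail/zero -> 0x00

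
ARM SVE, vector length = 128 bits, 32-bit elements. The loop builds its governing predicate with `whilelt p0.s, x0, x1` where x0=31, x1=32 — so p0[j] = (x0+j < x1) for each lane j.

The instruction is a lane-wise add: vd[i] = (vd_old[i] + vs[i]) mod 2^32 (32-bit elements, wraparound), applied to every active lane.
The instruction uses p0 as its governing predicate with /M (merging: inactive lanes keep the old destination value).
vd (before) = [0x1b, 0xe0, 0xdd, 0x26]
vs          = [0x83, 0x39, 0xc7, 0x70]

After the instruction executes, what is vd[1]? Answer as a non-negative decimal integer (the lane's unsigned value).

vd[1] = 224

register lanes = 128/32 = 4
p0[j] = (31+j < 32); true for j=0..0 → 1 lanes set
vd[0] add(0x1b,0x83) -> 0x9e
vd[1] tail/keep -> 0xe0
vd[2] tail/keep -> 0xdd
vd[3] tail/keep -> 0x26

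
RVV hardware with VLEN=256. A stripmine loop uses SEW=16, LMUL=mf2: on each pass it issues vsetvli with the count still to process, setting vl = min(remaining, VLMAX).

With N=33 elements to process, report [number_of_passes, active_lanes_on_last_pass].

[iterations, last_vl] = [5, 1]

VLMAX = VLEN×LMUL/SEW = 256×1/2/16 = 8
iterations = ceil(33/8) = 5; final-pass vl = 1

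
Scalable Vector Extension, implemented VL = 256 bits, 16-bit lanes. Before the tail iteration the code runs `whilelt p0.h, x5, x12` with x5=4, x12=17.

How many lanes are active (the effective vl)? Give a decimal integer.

vl = 13

register lanes = 256/16 = 16
p0[j] = (4+j < 17); true for j=0..12 → 13 lanes set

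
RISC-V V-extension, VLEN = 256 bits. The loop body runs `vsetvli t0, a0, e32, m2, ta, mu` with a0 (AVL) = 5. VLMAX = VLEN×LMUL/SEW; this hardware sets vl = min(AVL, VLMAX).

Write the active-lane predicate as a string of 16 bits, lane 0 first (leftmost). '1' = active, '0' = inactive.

predicate = 1111100000000000

lanes per group: 256·2/32 = 16
vl = min(AVL, VLMAX) = min(5, 16) = 5
bits (lane 0 leftmost): 1111100000000000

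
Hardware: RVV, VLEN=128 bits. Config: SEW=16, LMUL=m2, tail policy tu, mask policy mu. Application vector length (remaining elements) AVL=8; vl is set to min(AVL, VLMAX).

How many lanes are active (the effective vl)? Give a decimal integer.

VLMAX = (128 × 2) / 16 = 16 lanes
vl ← min(8, 16) = 8

vl = 8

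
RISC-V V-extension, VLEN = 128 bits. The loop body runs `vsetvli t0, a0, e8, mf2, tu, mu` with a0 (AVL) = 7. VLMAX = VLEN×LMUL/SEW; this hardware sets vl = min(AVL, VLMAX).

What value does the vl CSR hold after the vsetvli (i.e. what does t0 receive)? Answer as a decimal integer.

vl = 7

VLMAX = (128 × 1/2) / 8 = 8 lanes
vl ← min(7, 8) = 7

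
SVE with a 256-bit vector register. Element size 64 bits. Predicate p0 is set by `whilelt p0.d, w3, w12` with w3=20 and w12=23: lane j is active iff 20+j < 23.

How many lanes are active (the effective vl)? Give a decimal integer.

lane count: 256 div 64 = 4
p0[j] = (20+j < 23); true for j=0..2 → 3 lanes set

vl = 3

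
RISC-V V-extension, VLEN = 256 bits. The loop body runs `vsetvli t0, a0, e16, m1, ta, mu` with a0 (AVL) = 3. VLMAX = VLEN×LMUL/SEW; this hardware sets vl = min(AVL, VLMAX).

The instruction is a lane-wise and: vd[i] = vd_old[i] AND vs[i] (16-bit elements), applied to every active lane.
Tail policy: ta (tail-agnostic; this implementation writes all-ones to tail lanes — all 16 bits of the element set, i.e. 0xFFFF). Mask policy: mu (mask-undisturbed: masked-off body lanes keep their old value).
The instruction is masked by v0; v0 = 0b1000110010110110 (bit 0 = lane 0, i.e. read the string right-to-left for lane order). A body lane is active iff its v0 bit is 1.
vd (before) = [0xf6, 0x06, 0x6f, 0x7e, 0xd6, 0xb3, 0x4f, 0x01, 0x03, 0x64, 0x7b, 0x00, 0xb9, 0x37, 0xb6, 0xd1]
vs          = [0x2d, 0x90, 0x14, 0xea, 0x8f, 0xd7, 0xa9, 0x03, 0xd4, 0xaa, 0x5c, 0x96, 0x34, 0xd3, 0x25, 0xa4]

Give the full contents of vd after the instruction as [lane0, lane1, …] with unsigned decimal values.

vd = [246, 0, 4, 65535, 65535, 65535, 65535, 65535, 65535, 65535, 65535, 65535, 65535, 65535, 65535, 65535]

VLMAX = VLEN×LMUL/SEW = 256×1/16 = 16
vl = min(AVL, VLMAX) = min(3, 16) = 3
lane  0: mask-off/keep ⇒ 0xf6
lane  1: and(0x06,0x90) ⇒ 0x00
lane  2: and(0x6f,0x14) ⇒ 0x04
lane  3: tail/ones ⇒ 0xffff
lane  4: tail/ones ⇒ 0xffff
lane  5: tail/ones ⇒ 0xffff
lane  6: tail/ones ⇒ 0xffff
lane  7: tail/ones ⇒ 0xffff
lane  8: tail/ones ⇒ 0xffff
lane  9: tail/ones ⇒ 0xffff
lane 10: tail/ones ⇒ 0xffff
lane 11: tail/ones ⇒ 0xffff
lane 12: tail/ones ⇒ 0xffff
lane 13: tail/ones ⇒ 0xffff
lane 14: tail/ones ⇒ 0xffff
lane 15: tail/ones ⇒ 0xffff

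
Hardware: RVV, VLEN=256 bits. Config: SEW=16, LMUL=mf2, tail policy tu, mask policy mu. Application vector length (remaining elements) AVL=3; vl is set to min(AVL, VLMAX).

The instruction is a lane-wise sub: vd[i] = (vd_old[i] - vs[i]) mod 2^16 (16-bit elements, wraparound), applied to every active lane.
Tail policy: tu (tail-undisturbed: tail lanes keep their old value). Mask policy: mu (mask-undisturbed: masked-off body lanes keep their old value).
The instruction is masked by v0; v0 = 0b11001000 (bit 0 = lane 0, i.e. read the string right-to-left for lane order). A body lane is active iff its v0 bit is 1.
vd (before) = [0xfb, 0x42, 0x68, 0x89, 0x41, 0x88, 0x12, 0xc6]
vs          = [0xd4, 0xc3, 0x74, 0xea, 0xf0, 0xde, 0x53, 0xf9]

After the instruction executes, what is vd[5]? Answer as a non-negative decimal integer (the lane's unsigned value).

VLMAX = (256 × 1/2) / 16 = 8 lanes
vl = min(AVL, VLMAX) = min(3, 8) = 3
  i=0: mask-off/keep → 251
  i=1: mask-off/keep → 66
  i=2: mask-off/keep → 104
  i=3: tail/keep → 137
  i=4: tail/keep → 65
  i=5: tail/keep → 136
  i=6: tail/keep → 18
  i=7: tail/keep → 198

vd[5] = 136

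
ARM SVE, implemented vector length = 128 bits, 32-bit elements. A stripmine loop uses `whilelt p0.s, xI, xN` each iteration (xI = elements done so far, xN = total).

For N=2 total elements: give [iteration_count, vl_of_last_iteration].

[iterations, last_vl] = [1, 2]

lane count: 128 div 32 = 4
iterations = ceil(2/4) = 1; final-pass vl = 2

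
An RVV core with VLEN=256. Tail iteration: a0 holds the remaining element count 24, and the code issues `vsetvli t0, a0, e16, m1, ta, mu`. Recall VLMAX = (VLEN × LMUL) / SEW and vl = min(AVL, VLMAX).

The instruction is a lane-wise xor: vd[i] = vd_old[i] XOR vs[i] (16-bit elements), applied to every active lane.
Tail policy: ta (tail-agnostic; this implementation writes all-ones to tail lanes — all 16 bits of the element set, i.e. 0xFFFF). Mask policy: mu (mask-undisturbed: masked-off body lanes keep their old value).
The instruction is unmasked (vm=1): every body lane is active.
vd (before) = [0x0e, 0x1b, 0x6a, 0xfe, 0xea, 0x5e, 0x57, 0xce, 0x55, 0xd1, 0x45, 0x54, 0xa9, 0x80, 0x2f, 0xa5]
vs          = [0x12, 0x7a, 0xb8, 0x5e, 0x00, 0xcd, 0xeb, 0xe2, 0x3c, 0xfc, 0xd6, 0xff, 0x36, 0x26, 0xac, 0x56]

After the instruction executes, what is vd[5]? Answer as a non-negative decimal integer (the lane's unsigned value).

lanes per group: 256·1/16 = 16
vl = min(AVL, VLMAX) = min(24, 16) = 16
lane  0: xor(0x0e,0x12) ⇒ 0x1c
lane  1: xor(0x1b,0x7a) ⇒ 0x61
lane  2: xor(0x6a,0xb8) ⇒ 0xd2
lane  3: xor(0xfe,0x5e) ⇒ 0xa0
lane  4: xor(0xea,0x00) ⇒ 0xea
lane  5: xor(0x5e,0xcd) ⇒ 0x93
lane  6: xor(0x57,0xeb) ⇒ 0xbc
lane  7: xor(0xce,0xe2) ⇒ 0x2c
lane  8: xor(0x55,0x3c) ⇒ 0x69
lane  9: xor(0xd1,0xfc) ⇒ 0x2d
lane 10: xor(0x45,0xd6) ⇒ 0x93
lane 11: xor(0x54,0xff) ⇒ 0xab
lane 12: xor(0xa9,0x36) ⇒ 0x9f
lane 13: xor(0x80,0x26) ⇒ 0xa6
lane 14: xor(0x2f,0xac) ⇒ 0x83
lane 15: xor(0xa5,0x56) ⇒ 0xf3

vd[5] = 147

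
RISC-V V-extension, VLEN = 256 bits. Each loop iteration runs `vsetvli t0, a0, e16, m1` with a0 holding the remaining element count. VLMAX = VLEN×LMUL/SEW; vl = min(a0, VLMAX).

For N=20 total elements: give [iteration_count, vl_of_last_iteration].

lanes per group: 256·1/16 = 16
iterations = ceil(20/16) = 2; final-pass vl = 4

[iterations, last_vl] = [2, 4]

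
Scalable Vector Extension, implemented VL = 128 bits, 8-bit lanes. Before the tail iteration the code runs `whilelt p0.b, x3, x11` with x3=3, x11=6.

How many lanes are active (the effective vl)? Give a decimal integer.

128-bit reg / 8-bit elem → 16 lanes
p0[j] = (3+j < 6); true for j=0..2 → 3 lanes set

vl = 3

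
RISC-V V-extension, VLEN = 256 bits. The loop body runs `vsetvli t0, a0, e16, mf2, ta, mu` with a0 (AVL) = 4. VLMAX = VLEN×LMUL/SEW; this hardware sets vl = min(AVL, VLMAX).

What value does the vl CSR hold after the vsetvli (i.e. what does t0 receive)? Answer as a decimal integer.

VLMAX = VLEN×LMUL/SEW = 256×1/2/16 = 8
AVL=4 ≤ VLMAX=8, so vl = 4

vl = 4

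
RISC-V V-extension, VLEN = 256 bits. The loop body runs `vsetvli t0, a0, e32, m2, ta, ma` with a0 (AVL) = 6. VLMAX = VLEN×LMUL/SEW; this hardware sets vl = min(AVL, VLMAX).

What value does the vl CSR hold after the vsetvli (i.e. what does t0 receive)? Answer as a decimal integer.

VLMAX = (256 × 2) / 32 = 16 lanes
vl ← min(6, 16) = 6

vl = 6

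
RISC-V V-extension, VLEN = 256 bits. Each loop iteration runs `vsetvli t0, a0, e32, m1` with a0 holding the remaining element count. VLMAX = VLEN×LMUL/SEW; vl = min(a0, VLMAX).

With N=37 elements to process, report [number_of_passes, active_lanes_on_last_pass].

[iterations, last_vl] = [5, 5]

lanes per group: 256·1/32 = 8
N=37: ⌈37/8⌉ = 5 iters; last vl = 37 − 4×8 = 5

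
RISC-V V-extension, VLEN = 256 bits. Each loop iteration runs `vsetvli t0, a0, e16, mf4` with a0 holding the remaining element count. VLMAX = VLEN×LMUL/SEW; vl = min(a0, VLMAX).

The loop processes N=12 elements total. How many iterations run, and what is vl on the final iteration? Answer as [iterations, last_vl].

[iterations, last_vl] = [3, 4]

lanes per group: 256·1/4/16 = 4
iterations = ceil(12/4) = 3; final-pass vl = 4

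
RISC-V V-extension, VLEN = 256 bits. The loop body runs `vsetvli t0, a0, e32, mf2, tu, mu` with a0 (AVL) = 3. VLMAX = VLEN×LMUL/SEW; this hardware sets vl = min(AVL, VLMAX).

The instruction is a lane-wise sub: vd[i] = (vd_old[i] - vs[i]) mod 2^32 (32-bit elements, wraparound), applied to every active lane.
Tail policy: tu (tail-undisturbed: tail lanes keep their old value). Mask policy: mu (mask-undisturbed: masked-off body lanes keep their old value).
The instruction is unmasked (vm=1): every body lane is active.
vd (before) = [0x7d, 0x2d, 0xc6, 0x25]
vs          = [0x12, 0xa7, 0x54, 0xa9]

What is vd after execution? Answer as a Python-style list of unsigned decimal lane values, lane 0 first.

vd = [107, 4294967174, 114, 37]

lanes per group: 256·1/2/32 = 4
vl ← min(3, 4) = 3
[0] sub(0x7d,0x12) = 0x6b
[1] sub(0x2d,0xa7) = 0xffffff86
[2] sub(0xc6,0x54) = 0x72
[3] tail/keep = 0x25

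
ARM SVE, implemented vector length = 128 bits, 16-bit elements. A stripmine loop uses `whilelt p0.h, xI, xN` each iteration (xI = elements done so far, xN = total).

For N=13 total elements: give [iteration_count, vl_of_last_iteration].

[iterations, last_vl] = [2, 5]

lane count: 128 div 16 = 8
N=13: ⌈13/8⌉ = 2 iters; last vl = 13 − 1×8 = 5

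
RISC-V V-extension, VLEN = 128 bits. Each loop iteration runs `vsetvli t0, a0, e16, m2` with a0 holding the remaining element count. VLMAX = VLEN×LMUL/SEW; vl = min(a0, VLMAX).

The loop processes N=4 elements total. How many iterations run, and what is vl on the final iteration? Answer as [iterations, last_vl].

lanes per group: 128·2/16 = 16
N=4: ⌈4/16⌉ = 1 iters; last vl = 4 − 0×16 = 4

[iterations, last_vl] = [1, 4]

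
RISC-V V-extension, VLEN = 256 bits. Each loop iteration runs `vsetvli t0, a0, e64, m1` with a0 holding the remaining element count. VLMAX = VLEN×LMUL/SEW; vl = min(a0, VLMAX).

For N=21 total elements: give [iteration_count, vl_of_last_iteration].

[iterations, last_vl] = [6, 1]

lanes per group: 256·1/64 = 4
21 elements at 4/iter → 6 passes, remainder 1 on the last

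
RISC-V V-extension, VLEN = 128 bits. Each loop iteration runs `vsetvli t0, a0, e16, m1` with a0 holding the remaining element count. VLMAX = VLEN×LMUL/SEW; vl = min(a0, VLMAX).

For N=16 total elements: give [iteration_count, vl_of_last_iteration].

VLMAX = VLEN×LMUL/SEW = 128×1/16 = 8
16 elements at 8/iter → 2 passes, remainder 8 on the last

[iterations, last_vl] = [2, 8]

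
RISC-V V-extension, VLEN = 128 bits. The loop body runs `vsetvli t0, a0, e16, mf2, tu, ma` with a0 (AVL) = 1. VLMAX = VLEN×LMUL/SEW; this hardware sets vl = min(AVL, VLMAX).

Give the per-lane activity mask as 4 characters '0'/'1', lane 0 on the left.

predicate = 1000

lanes per group: 128·1/2/16 = 4
vl ← min(1, 4) = 1
bits (lane 0 leftmost): 1000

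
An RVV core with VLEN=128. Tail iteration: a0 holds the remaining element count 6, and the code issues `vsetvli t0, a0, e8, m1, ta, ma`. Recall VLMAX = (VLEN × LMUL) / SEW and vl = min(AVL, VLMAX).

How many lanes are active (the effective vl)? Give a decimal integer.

lanes per group: 128·1/8 = 16
vl ← min(6, 16) = 6

vl = 6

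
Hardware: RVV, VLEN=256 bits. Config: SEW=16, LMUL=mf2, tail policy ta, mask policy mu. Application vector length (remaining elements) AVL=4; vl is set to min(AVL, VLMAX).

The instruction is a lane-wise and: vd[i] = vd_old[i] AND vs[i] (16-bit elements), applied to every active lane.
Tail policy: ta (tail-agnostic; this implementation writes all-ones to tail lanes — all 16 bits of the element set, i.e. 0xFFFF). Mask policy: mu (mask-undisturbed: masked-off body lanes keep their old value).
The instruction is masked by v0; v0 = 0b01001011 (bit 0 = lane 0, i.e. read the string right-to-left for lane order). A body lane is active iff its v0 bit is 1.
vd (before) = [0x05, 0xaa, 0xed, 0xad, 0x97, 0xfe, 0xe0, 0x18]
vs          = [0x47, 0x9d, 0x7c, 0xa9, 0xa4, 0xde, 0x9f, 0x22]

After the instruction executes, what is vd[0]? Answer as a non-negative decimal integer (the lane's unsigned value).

VLMAX = (256 × 1/2) / 16 = 8 lanes
vl ← min(4, 8) = 4
vd[0] and(0x05,0x47) -> 0x05
vd[1] and(0xaa,0x9d) -> 0x88
vd[2] mask-off/keep -> 0xed
vd[3] and(0xad,0xa9) -> 0xa9
vd[4] tail/ones -> 0xffff
vd[5] tail/ones -> 0xffff
vd[6] tail/ones -> 0xffff
vd[7] tail/ones -> 0xffff

vd[0] = 5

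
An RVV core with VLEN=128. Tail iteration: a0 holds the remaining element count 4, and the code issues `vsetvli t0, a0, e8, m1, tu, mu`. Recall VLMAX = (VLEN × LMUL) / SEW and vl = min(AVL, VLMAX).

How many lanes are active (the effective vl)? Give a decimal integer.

VLMAX = (128 × 1) / 8 = 16 lanes
AVL=4 ≤ VLMAX=16, so vl = 4

vl = 4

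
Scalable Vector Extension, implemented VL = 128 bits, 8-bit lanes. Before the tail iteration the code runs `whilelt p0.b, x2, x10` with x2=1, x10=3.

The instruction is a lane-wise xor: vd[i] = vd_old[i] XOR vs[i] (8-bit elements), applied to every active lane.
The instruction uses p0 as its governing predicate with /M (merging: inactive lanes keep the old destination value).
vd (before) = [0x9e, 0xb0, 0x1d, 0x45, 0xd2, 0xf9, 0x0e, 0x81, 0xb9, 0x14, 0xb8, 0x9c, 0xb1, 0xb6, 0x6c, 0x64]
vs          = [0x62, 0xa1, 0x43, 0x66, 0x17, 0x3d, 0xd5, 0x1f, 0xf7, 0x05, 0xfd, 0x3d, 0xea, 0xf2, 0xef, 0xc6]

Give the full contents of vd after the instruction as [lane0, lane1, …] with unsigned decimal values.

vd = [252, 17, 29, 69, 210, 249, 14, 129, 185, 20, 184, 156, 177, 182, 108, 100]

register lanes = 128/8 = 16
p0[j] = (1+j < 3); true for j=0..1 → 2 lanes set
vd[0] xor(0x9e,0x62) -> 0xfc
vd[1] xor(0xb0,0xa1) -> 0x11
vd[2] tail/keep -> 0x1d
vd[3] tail/keep -> 0x45
vd[4] tail/keep -> 0xd2
vd[5] tail/keep -> 0xf9
vd[6] tail/keep -> 0x0e
vd[7] tail/keep -> 0x81
vd[8] tail/keep -> 0xb9
vd[9] tail/keep -> 0x14
vd[10] tail/keep -> 0xb8
vd[11] tail/keep -> 0x9c
vd[12] tail/keep -> 0xb1
vd[13] tail/keep -> 0xb6
vd[14] tail/keep -> 0x6c
vd[15] tail/keep -> 0x64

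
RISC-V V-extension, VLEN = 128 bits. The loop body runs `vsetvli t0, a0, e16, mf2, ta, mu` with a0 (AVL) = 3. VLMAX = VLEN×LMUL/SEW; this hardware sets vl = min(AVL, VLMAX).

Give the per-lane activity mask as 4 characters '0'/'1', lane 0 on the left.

predicate = 1110

lanes per group: 128·1/2/16 = 4
vl ← min(3, 4) = 3
bits (lane 0 leftmost): 1110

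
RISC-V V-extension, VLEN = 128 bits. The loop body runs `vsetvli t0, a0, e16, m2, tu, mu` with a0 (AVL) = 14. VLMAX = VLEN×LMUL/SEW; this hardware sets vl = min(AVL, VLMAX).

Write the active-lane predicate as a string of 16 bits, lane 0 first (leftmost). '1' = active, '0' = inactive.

VLMAX = VLEN×LMUL/SEW = 128×2/16 = 16
vl ← min(14, 16) = 14
bits (lane 0 leftmost): 1111111111111100

predicate = 1111111111111100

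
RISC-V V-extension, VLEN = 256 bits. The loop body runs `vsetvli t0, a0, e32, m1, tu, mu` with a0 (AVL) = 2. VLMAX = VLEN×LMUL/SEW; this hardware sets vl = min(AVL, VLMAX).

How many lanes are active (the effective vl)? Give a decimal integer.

vl = 2

VLMAX = (256 × 1) / 32 = 8 lanes
vl = min(AVL, VLMAX) = min(2, 8) = 2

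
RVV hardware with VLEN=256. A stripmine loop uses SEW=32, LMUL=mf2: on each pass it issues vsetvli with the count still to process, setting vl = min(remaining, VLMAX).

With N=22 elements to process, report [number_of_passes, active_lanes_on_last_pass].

VLMAX = (256 × 1/2) / 32 = 4 lanes
22 elements at 4/iter → 6 passes, remainder 2 on the last

[iterations, last_vl] = [6, 2]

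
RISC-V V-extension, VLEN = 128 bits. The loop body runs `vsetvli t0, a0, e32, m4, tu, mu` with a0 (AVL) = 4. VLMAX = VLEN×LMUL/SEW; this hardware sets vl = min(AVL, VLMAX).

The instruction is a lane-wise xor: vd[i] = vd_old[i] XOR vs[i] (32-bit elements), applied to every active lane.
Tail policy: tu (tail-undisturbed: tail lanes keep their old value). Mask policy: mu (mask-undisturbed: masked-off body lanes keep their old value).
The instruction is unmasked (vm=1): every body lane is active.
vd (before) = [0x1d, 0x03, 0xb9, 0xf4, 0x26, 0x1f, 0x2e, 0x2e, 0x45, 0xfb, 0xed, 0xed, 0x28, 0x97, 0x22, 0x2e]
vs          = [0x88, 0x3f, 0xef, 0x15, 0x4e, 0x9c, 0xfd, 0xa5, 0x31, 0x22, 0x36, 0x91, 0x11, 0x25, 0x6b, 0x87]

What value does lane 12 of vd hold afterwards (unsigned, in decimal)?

VLMAX = (128 × 4) / 32 = 16 lanes
AVL=4 ≤ VLMAX=16, so vl = 4
vd[0] xor(0x1d,0x88) -> 0x95
vd[1] xor(0x03,0x3f) -> 0x3c
vd[2] xor(0xb9,0xef) -> 0x56
vd[3] xor(0xf4,0x15) -> 0xe1
vd[4] tail/keep -> 0x26
vd[5] tail/keep -> 0x1f
vd[6] tail/keep -> 0x2e
vd[7] tail/keep -> 0x2e
vd[8] tail/keep -> 0x45
vd[9] tail/keep -> 0xfb
vd[10] tail/keep -> 0xed
vd[11] tail/keep -> 0xed
vd[12] tail/keep -> 0x28
vd[13] tail/keep -> 0x97
vd[14] tail/keep -> 0x22
vd[15] tail/keep -> 0x2e

vd[12] = 40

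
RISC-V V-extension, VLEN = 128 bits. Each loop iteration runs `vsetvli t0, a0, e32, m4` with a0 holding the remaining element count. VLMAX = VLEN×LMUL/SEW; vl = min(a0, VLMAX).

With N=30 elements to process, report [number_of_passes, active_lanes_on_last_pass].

[iterations, last_vl] = [2, 14]

lanes per group: 128·4/32 = 16
N=30: ⌈30/16⌉ = 2 iters; last vl = 30 − 1×16 = 14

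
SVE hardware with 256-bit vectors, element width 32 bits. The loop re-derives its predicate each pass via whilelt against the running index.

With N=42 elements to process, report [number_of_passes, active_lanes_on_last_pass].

[iterations, last_vl] = [6, 2]

256-bit reg / 32-bit elem → 8 lanes
42 elements at 8/iter → 6 passes, remainder 2 on the last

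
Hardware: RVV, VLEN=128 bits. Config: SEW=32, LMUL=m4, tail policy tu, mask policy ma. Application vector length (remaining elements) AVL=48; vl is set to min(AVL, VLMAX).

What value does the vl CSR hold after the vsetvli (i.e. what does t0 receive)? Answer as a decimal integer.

VLMAX = VLEN×LMUL/SEW = 128×4/32 = 16
vl = min(AVL, VLMAX) = min(48, 16) = 16

vl = 16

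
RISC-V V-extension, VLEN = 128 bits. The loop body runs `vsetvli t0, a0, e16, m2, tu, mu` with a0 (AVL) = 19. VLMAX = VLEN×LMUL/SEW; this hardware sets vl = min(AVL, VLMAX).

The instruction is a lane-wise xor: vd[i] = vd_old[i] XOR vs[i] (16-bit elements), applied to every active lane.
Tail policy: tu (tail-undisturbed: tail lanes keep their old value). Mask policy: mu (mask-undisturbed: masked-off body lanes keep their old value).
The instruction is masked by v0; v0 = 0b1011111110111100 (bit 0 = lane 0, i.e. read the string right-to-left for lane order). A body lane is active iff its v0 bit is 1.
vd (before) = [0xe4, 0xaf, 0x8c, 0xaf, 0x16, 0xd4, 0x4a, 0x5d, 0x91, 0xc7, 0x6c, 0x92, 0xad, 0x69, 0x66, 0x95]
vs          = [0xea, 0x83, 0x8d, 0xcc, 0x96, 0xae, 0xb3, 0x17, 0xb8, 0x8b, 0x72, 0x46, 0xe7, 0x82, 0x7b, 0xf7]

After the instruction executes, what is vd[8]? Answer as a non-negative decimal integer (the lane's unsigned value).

VLMAX = VLEN×LMUL/SEW = 128×2/16 = 16
vl ← min(19, 16) = 16
vd[0] mask-off/keep -> 0xe4
vd[1] mask-off/keep -> 0xaf
vd[2] xor(0x8c,0x8d) -> 0x01
vd[3] xor(0xaf,0xcc) -> 0x63
vd[4] xor(0x16,0x96) -> 0x80
vd[5] xor(0xd4,0xae) -> 0x7a
vd[6] mask-off/keep -> 0x4a
vd[7] xor(0x5d,0x17) -> 0x4a
vd[8] xor(0x91,0xb8) -> 0x29
vd[9] xor(0xc7,0x8b) -> 0x4c
vd[10] xor(0x6c,0x72) -> 0x1e
vd[11] xor(0x92,0x46) -> 0xd4
vd[12] xor(0xad,0xe7) -> 0x4a
vd[13] xor(0x69,0x82) -> 0xeb
vd[14] mask-off/keep -> 0x66
vd[15] xor(0x95,0xf7) -> 0x62

vd[8] = 41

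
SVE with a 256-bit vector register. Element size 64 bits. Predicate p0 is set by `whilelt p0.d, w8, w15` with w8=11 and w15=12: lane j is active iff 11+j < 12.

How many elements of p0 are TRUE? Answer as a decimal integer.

vl = 1

lane count: 256 div 64 = 4
p0[j] = (11+j < 12); true for j=0..0 → 1 lanes set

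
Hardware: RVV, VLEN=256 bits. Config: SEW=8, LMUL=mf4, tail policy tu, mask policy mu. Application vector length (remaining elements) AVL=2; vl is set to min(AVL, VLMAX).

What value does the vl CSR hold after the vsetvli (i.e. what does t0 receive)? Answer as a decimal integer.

VLMAX = (256 × 1/4) / 8 = 8 lanes
AVL=2 ≤ VLMAX=8, so vl = 2

vl = 2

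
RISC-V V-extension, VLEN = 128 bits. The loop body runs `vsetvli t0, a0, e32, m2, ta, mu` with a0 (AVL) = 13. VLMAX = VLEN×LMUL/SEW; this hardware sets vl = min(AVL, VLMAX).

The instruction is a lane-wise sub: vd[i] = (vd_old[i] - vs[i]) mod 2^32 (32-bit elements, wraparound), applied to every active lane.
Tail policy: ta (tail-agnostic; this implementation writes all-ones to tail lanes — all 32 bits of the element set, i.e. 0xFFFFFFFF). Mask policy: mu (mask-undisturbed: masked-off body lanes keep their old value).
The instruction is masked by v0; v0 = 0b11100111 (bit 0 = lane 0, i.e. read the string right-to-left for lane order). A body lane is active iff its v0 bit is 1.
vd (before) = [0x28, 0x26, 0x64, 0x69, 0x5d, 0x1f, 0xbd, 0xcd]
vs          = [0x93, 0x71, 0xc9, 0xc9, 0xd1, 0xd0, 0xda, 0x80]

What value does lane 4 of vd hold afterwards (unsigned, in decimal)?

VLMAX = VLEN×LMUL/SEW = 128×2/32 = 8
vl ← min(13, 8) = 8
lane  0: sub(0x28,0x93) ⇒ 0xffffff95
lane  1: sub(0x26,0x71) ⇒ 0xffffffb5
lane  2: sub(0x64,0xc9) ⇒ 0xffffff9b
lane  3: mask-off/keep ⇒ 0x69
lane  4: mask-off/keep ⇒ 0x5d
lane  5: sub(0x1f,0xd0) ⇒ 0xffffff4f
lane  6: sub(0xbd,0xda) ⇒ 0xffffffe3
lane  7: sub(0xcd,0x80) ⇒ 0x4d

vd[4] = 93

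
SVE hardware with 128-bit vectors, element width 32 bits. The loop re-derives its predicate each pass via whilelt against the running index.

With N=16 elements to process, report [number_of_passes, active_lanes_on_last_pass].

[iterations, last_vl] = [4, 4]

128-bit reg / 32-bit elem → 4 lanes
iterations = ceil(16/4) = 4; final-pass vl = 4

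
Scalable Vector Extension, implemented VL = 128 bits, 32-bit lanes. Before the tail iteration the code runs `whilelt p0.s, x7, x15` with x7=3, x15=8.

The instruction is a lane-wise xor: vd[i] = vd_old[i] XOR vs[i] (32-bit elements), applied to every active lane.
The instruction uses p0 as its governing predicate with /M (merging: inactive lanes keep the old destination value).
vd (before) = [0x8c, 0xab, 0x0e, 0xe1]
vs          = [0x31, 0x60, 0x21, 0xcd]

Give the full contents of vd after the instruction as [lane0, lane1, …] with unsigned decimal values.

vd = [189, 203, 47, 44]

128-bit reg / 32-bit elem → 4 lanes
whilelt: lane j active iff 3+j < 8 → j < 5 → 4 active
vd[0] xor(0x8c,0x31) -> 0xbd
vd[1] xor(0xab,0x60) -> 0xcb
vd[2] xor(0x0e,0x21) -> 0x2f
vd[3] xor(0xe1,0xcd) -> 0x2c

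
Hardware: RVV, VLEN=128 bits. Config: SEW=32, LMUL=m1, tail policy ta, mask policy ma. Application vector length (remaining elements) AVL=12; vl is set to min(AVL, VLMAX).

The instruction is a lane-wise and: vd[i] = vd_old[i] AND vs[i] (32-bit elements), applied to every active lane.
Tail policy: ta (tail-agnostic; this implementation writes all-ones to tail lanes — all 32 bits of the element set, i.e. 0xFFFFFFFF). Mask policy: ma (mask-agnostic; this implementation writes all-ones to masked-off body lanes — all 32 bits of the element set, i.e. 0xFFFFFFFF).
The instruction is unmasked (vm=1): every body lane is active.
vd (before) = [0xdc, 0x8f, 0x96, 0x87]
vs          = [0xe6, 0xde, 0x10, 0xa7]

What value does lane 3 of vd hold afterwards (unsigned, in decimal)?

vd[3] = 135

lanes per group: 128·1/32 = 4
vl ← min(12, 4) = 4
vd[0] and(0xdc,0xe6) -> 0xc4
vd[1] and(0x8f,0xde) -> 0x8e
vd[2] and(0x96,0x10) -> 0x10
vd[3] and(0x87,0xa7) -> 0x87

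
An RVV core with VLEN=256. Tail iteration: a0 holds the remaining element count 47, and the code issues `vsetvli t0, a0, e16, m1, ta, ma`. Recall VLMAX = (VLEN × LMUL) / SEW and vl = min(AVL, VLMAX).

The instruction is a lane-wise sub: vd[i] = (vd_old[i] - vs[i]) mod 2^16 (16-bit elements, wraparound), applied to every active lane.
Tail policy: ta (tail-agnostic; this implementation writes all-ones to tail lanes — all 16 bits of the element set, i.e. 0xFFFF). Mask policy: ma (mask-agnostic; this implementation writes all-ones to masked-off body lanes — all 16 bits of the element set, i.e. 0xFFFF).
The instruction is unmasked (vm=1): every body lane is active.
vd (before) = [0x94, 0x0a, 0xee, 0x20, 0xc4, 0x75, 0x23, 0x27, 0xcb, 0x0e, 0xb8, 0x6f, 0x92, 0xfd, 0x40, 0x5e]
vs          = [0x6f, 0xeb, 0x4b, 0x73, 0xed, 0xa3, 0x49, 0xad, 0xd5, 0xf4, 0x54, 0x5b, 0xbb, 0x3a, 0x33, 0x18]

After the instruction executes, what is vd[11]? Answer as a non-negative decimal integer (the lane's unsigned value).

vd[11] = 20

VLMAX = (256 × 1) / 16 = 16 lanes
vl ← min(47, 16) = 16
lane  0: sub(0x94,0x6f) ⇒ 0x25
lane  1: sub(0x0a,0xeb) ⇒ 0xff1f
lane  2: sub(0xee,0x4b) ⇒ 0xa3
lane  3: sub(0x20,0x73) ⇒ 0xffad
lane  4: sub(0xc4,0xed) ⇒ 0xffd7
lane  5: sub(0x75,0xa3) ⇒ 0xffd2
lane  6: sub(0x23,0x49) ⇒ 0xffda
lane  7: sub(0x27,0xad) ⇒ 0xff7a
lane  8: sub(0xcb,0xd5) ⇒ 0xfff6
lane  9: sub(0x0e,0xf4) ⇒ 0xff1a
lane 10: sub(0xb8,0x54) ⇒ 0x64
lane 11: sub(0x6f,0x5b) ⇒ 0x14
lane 12: sub(0x92,0xbb) ⇒ 0xffd7
lane 13: sub(0xfd,0x3a) ⇒ 0xc3
lane 14: sub(0x40,0x33) ⇒ 0x0d
lane 15: sub(0x5e,0x18) ⇒ 0x46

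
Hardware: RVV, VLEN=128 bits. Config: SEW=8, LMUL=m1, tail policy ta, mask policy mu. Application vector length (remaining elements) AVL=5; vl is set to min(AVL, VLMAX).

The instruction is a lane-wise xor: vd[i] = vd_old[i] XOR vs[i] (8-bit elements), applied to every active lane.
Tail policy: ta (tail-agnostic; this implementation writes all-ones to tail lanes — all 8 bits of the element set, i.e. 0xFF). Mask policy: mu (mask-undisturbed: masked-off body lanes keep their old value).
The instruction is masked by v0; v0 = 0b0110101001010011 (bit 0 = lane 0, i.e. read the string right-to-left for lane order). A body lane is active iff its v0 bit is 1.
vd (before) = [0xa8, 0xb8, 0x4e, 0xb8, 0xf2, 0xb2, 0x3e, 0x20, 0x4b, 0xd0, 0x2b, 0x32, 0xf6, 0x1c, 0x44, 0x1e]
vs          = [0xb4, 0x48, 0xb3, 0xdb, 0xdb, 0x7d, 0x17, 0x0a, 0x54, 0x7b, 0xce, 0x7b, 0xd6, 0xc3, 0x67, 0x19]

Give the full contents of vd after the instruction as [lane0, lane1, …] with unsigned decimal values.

VLMAX = VLEN×LMUL/SEW = 128×1/8 = 16
AVL=5 ≤ VLMAX=16, so vl = 5
lane  0: xor(0xa8,0xb4) ⇒ 0x1c
lane  1: xor(0xb8,0x48) ⇒ 0xf0
lane  2: mask-off/keep ⇒ 0x4e
lane  3: mask-off/keep ⇒ 0xb8
lane  4: xor(0xf2,0xdb) ⇒ 0x29
lane  5: tail/ones ⇒ 0xff
lane  6: tail/ones ⇒ 0xff
lane  7: tail/ones ⇒ 0xff
lane  8: tail/ones ⇒ 0xff
lane  9: tail/ones ⇒ 0xff
lane 10: tail/ones ⇒ 0xff
lane 11: tail/ones ⇒ 0xff
lane 12: tail/ones ⇒ 0xff
lane 13: tail/ones ⇒ 0xff
lane 14: tail/ones ⇒ 0xff
lane 15: tail/ones ⇒ 0xff

vd = [28, 240, 78, 184, 41, 255, 255, 255, 255, 255, 255, 255, 255, 255, 255, 255]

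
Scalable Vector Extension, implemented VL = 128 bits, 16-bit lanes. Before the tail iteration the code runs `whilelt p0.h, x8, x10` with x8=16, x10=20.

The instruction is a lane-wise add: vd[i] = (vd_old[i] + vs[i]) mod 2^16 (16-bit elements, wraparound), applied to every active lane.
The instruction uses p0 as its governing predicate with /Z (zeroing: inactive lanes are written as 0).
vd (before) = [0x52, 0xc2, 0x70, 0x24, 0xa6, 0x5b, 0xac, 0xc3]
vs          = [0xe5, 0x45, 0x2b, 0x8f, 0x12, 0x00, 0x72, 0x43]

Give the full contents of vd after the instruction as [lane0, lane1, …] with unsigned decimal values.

register lanes = 128/16 = 8
whilelt: lane j active iff 16+j < 20 → j < 4 → 4 active
vd[0] add(0x52,0xe5) -> 0x137
vd[1] add(0xc2,0x45) -> 0x107
vd[2] add(0x70,0x2b) -> 0x9b
vd[3] add(0x24,0x8f) -> 0xb3
vd[4] tail/zero -> 0x00
vd[5] tail/zero -> 0x00
vd[6] tail/zero -> 0x00
vd[7] tail/zero -> 0x00

vd = [311, 263, 155, 179, 0, 0, 0, 0]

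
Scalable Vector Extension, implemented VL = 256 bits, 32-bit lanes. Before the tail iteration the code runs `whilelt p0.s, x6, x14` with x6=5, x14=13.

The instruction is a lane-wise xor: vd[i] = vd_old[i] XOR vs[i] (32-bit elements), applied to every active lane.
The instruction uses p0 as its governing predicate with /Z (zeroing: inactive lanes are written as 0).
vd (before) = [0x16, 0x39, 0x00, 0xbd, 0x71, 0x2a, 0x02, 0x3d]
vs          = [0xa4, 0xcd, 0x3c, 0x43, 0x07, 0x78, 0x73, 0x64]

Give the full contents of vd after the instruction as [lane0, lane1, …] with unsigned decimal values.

vd = [178, 244, 60, 254, 118, 82, 113, 89]

256-bit reg / 32-bit elem → 8 lanes
whilelt: lane j active iff 5+j < 13 → j < 8 → 8 active
[0] xor(0x16,0xa4) = 0xb2
[1] xor(0x39,0xcd) = 0xf4
[2] xor(0x00,0x3c) = 0x3c
[3] xor(0xbd,0x43) = 0xfe
[4] xor(0x71,0x07) = 0x76
[5] xor(0x2a,0x78) = 0x52
[6] xor(0x02,0x73) = 0x71
[7] xor(0x3d,0x64) = 0x59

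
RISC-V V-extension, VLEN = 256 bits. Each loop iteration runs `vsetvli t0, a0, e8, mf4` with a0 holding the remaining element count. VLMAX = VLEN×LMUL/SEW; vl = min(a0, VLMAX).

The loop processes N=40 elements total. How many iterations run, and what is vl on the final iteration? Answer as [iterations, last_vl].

VLMAX = (256 × 1/4) / 8 = 8 lanes
N=40: ⌈40/8⌉ = 5 iters; last vl = 40 − 4×8 = 8

[iterations, last_vl] = [5, 8]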